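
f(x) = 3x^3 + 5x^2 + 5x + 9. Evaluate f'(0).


Differentiate f(x) = 3x^3 + 5x^2 + 5x + 9 term by term:
f'(x) = 9x^2 + 10x + 5
Substitute x = 0:
f'(0) = 9 * 0^2 + 10 * 0 + 5
= 0 + 0 + 5
= 5

5


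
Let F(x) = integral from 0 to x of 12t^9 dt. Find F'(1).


By the Fundamental Theorem of Calculus (Part 1):
If F(x) = integral from 0 to x of f(t) dt, then F'(x) = f(x)
Here f(t) = 12t^9
So F'(x) = 12x^9
Evaluate at x = 1:
F'(1) = 12 * 1^9
= 12 * 1
= 12

12


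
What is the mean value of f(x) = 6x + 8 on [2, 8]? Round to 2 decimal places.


Average value = 1/(b-a) * integral from a to b of f(x) dx
First compute the integral of 6x + 8:
F(x) = 3x^2 + 8x
F(8) = 3 * 64 + 8 * 8 = 256
F(2) = 3 * 4 + 8 * 2 = 28
Integral = 256 - 28 = 228
Average = 228 / (8 - 2) = 228 / 6
= 38 = 38.00

38.00


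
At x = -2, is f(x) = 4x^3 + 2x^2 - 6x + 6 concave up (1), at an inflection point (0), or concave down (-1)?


Concavity is determined by the sign of f''(x).
f(x) = 4x^3 + 2x^2 - 6x + 6
f'(x) = 12x^2 + 4x - 6
f''(x) = 24x + 4
f''(-2) = 24 * (-2) + 4
= -48 + 4
= -44
Since f''(-2) < 0, the function is concave down (-1)

-1


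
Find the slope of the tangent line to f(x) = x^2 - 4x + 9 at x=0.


The slope of the tangent line equals f'(x) at the point.
f(x) = x^2 - 4x + 9
f'(x) = 2x - 4
At x = 0:
f'(0) = 2 * 0 - 4
= 0 - 4
= -4

-4


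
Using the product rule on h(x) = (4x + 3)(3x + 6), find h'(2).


Let u(x) = 4x + 3 and v(x) = 3x + 6
u'(x) = 4
v'(x) = 3
Product rule: h'(x) = u'(x)*v(x) + u(x)*v'(x)
= 4 * (3x + 6) + (4x + 3) * 3
At x = 2:
u(2) = 4 * 2 + 3 = 11
v(2) = 3 * 2 + 6 = 12
h'(2) = 4 * 12 + 11 * 3
= 48 + 33
= 81

81


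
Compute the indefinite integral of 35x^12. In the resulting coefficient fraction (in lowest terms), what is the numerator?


Apply the power rule for integration:
integral of ax^n dx = a/(n+1) * x^(n+1) + C
integral of 35x^12 dx
= 35/13 * x^13 + C
The coefficient in lowest terms is 35/13, and its numerator is 35

35


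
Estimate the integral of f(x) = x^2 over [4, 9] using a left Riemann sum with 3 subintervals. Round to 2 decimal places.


Left Riemann sum uses left endpoints of each subinterval.
Interval: [4, 9], n = 3
dx = (9 - 4) / 3 = 5/3
Left endpoints: [4, 17/3, 22/3]
f values: [16, 289/9, 484/9]
Sum = dx * (sum of f values)
= 5/3 * 917/9
= 4585/27 ≈ 169.81

169.81


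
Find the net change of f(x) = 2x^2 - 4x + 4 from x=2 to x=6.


Net change = f(b) - f(a)
f(x) = 2x^2 - 4x + 4
Compute f(6):
f(6) = 2 * 6^2 - 4 * 6 + 4
= 72 - 24 + 4
= 52
Compute f(2):
f(2) = 2 * 2^2 - 4 * 2 + 4
= 8 - 8 + 4
= 4
Net change = 52 - 4 = 48

48


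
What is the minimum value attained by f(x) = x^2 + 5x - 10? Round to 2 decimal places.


For a quadratic f(x) = ax^2 + bx + c with a > 0, the minimum is at the vertex.
Vertex x-coordinate: x = -b/(2a)
x = -(5) / (2 * 1)
x = -5/2
Substitute back to find the minimum value:
f(-5/2) = 1 * (-5/2)^2 + 5 * (-5/2) - 10
= 25/4 - 25/2 - 10
= -65/4 = -16.25

-16.25


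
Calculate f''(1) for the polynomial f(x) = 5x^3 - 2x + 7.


First derivative:
f'(x) = 15x^2 - 2
Second derivative:
f''(x) = 30x
Substitute x = 1:
f''(1) = 30 * 1 + 0
= 30 + 0
= 30

30


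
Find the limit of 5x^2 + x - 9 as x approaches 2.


Since polynomials are continuous, we use direct substitution.
lim(x->2) of 5x^2 + x - 9
= 5 * 2^2 + 1 * 2 - 9
= 20 + 2 - 9
= 13

13


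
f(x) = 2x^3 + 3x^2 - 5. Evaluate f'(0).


Differentiate f(x) = 2x^3 + 3x^2 - 5 term by term:
f'(x) = 6x^2 + 6x
Substitute x = 0:
f'(0) = 6 * 0^2 + 6 * 0 + 0
= 0 + 0 + 0
= 0

0


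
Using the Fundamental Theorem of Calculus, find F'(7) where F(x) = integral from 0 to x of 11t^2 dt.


By the Fundamental Theorem of Calculus (Part 1):
If F(x) = integral from 0 to x of f(t) dt, then F'(x) = f(x)
Here f(t) = 11t^2
So F'(x) = 11x^2
Evaluate at x = 7:
F'(7) = 11 * 7^2
= 11 * 49
= 539

539


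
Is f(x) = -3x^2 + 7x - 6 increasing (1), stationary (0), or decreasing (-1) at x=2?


Compute f'(x) to determine behavior:
f'(x) = -6x + 7
f'(2) = -6 * 2 + 7
= -12 + 7
= -5
Since f'(2) < 0, the function is decreasing (-1)

-1


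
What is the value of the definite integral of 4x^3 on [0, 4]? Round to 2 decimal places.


Find the antiderivative of 4x^3:
F(x) = 4/4 * x^4
Apply the Fundamental Theorem of Calculus:
F(4) - F(0)
= 4/4 * 4^4 - 4/4 * 0^4
= 4/4 * (256 - 0)
= 4/4 * 256
= 256 = 256.00

256.00


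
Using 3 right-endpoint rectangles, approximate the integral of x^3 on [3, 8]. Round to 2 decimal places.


Right Riemann sum uses right endpoints of each subinterval.
Interval: [3, 8], n = 3
dx = (8 - 3) / 3 = 5/3
Right endpoints: [14/3, 19/3, 8]
f values: [2744/27, 6859/27, 512]
Sum = dx * (sum of f values)
= 5/3 * 2603/3
= 13015/9 ≈ 1446.11

1446.11


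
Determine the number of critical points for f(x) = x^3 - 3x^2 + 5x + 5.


Find where f'(x) = 0:
f(x) = x^3 - 3x^2 + 5x + 5
f'(x) = 3x^2 - 6x + 5
This is a quadratic in x. Use the discriminant to count real roots.
Discriminant = (-6)^2 - 4 * 3 * 5
= 36 - 60
= -24
Since discriminant < 0, f'(x) = 0 has no real solutions.
Number of critical points: 0

0


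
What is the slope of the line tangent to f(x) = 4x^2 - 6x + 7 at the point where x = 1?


The slope of the tangent line equals f'(x) at the point.
f(x) = 4x^2 - 6x + 7
f'(x) = 8x - 6
At x = 1:
f'(1) = 8 * 1 - 6
= 8 - 6
= 2

2


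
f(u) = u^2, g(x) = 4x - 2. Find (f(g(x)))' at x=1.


Using the chain rule: (f(g(x)))' = f'(g(x)) * g'(x)
First, find g(1):
g(1) = 4 * 1 - 2 = 2
Next, f'(u) = 2u
And g'(x) = 4
So f'(g(1)) * g'(1)
= 2 * 2 * 4
= 16

16


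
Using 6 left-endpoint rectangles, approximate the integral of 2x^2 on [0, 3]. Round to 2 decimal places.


Left Riemann sum uses left endpoints of each subinterval.
Interval: [0, 3], n = 6
dx = (3 - 0) / 6 = 1/2
Left endpoints: [0, 1/2, 1, 3/2, 2, 5/2]
f values: [0, 1/2, 2, 9/2, 8, 25/2]
Sum = dx * (sum of f values)
= 1/2 * 55/2
= 55/4 = 13.75

13.75


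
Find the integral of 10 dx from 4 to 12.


The integral of a constant k over [a, b] equals k * (b - a).
integral from 4 to 12 of 10 dx
= 10 * (12 - 4)
= 10 * 8
= 80

80


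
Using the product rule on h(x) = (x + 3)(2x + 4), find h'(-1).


Let u(x) = x + 3 and v(x) = 2x + 4
u'(x) = 1
v'(x) = 2
Product rule: h'(x) = u'(x)*v(x) + u(x)*v'(x)
= 1 * (2x + 4) + (x + 3) * 2
At x = -1:
u(-1) = 1 * (-1) + 3 = 2
v(-1) = 2 * (-1) + 4 = 2
h'(-1) = 1 * 2 + 2 * 2
= 2 + 4
= 6

6


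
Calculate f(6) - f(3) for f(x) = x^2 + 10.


Net change = f(b) - f(a)
f(x) = x^2 + 10
Compute f(6):
f(6) = 1 * 6^2 + 0 * 6 + 10
= 36 + 0 + 10
= 46
Compute f(3):
f(3) = 1 * 3^2 + 0 * 3 + 10
= 9 + 0 + 10
= 19
Net change = 46 - 19 = 27

27


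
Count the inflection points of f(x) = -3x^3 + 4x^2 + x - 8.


Inflection points occur where f''(x) = 0 and concavity changes.
f(x) = -3x^3 + 4x^2 + x - 8
f'(x) = -9x^2 + 8x + 1
f''(x) = -18x + 8
Set f''(x) = 0:
-18x + 8 = 0
x = -8 / (-18) = 4/9
Since f''(x) is linear (degree 1), it changes sign at this point.
Therefore there is exactly 1 inflection point.

1


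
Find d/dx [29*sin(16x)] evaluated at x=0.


Apply the chain rule to differentiate 29*sin(16x):
d/dx [29*sin(16x)]
= 29 * cos(16x) * d/dx(16x)
= 29 * 16 * cos(16x)
= 464 * cos(16x)
Evaluate at x = 0:
= 464 * cos(0)
= 464 * 1
= 464

464


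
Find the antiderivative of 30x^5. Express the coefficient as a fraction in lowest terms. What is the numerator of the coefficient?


Apply the power rule for integration:
integral of ax^n dx = a/(n+1) * x^(n+1) + C
integral of 30x^5 dx
= 30/6 * x^6 + C
= 5 * x^6 + C
The coefficient in lowest terms is 5 = 5/1, so its numerator is 5

5


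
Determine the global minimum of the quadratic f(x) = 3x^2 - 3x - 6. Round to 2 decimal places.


For a quadratic f(x) = ax^2 + bx + c with a > 0, the minimum is at the vertex.
Vertex x-coordinate: x = -b/(2a)
x = -(-3) / (2 * 3)
x = 3/6 = 1/2
Substitute back to find the minimum value:
f(1/2) = 3 * (1/2)^2 - 3 * (1/2) - 6
= 3/4 - 3/2 - 6
= -27/4 = -6.75

-6.75


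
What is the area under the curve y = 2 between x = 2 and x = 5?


The area under a constant function y = 2 is a rectangle.
Width = 5 - 2 = 3
Height = 2
Area = width * height
= 3 * 2
= 6

6


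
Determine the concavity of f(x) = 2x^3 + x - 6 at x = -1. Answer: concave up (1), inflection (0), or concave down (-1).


Concavity is determined by the sign of f''(x).
f(x) = 2x^3 + x - 6
f'(x) = 6x^2 + 1
f''(x) = 12x
f''(-1) = 12 * (-1) + 0
= -12 + 0
= -12
Since f''(-1) < 0, the function is concave down (-1)

-1


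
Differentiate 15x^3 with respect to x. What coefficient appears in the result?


We apply the power rule: d/dx [ax^n] = a*n * x^(n-1)
d/dx [15x^3]
= 15 * 3 * x^(3-1)
= 45x^2
The coefficient is 45

45


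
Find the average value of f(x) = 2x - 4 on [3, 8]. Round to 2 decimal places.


Average value = 1/(b-a) * integral from a to b of f(x) dx
First compute the integral of 2x - 4:
F(x) = x^2 - 4x
F(8) = 1 * 64 - 4 * 8 = 32
F(3) = 1 * 9 - 4 * 3 = -3
Integral = 32 - (-3) = 35
Average = 35 / (8 - 3) = 35 / 5
= 7 = 7.00

7.00


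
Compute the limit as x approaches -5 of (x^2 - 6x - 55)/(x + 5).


Direct substitution gives 0/0, so we factor the numerator.
Factor: (x^2 - 6x - 55) = (x + 5)(x - 11)
Cancel the common factor (x + 5):
(x^2 - 6x - 55)/(x + 5) = (x - 11)
Now substitute x = -5:
= (-5) - (11) = -16

-16


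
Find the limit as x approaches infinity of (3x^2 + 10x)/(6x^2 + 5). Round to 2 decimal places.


For limits at infinity with equal-degree polynomials,
we compare leading coefficients.
Numerator leading term: 3x^2
Denominator leading term: 6x^2
Divide both by x^2:
lim = (3 + 10/x) / (6 + 5/x^2)
As x -> infinity, the 1/x and 1/x^2 terms vanish:
= 3/6 = 1/2 = 0.50

0.50


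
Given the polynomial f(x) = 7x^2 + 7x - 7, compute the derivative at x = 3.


Differentiate term by term using power and sum rules:
f(x) = 7x^2 + 7x - 7
f'(x) = 14x + 7
Substitute x = 3:
f'(3) = 14 * 3 + 7
= 42 + 7
= 49

49


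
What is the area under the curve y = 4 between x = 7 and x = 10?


The area under a constant function y = 4 is a rectangle.
Width = 10 - 7 = 3
Height = 4
Area = width * height
= 3 * 4
= 12

12


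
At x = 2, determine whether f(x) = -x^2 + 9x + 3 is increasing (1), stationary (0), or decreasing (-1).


Compute f'(x) to determine behavior:
f'(x) = -2x + 9
f'(2) = -2 * 2 + 9
= -4 + 9
= 5
Since f'(2) > 0, the function is increasing (1)

1


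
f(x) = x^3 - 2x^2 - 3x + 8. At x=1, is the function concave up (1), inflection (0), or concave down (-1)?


Concavity is determined by the sign of f''(x).
f(x) = x^3 - 2x^2 - 3x + 8
f'(x) = 3x^2 - 4x - 3
f''(x) = 6x - 4
f''(1) = 6 * 1 - 4
= 6 - 4
= 2
Since f''(1) > 0, the function is concave up (1)

1


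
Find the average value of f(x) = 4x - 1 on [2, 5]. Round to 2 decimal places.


Average value = 1/(b-a) * integral from a to b of f(x) dx
First compute the integral of 4x - 1:
F(x) = 2x^2 - x
F(5) = 2 * 25 - 1 * 5 = 45
F(2) = 2 * 4 - 1 * 2 = 6
Integral = 45 - 6 = 39
Average = 39 / (5 - 2) = 39 / 3
= 13 = 13.00

13.00


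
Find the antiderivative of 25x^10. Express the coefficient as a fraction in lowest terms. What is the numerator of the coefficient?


Apply the power rule for integration:
integral of ax^n dx = a/(n+1) * x^(n+1) + C
integral of 25x^10 dx
= 25/11 * x^11 + C
The coefficient in lowest terms is 25/11, and its numerator is 25

25


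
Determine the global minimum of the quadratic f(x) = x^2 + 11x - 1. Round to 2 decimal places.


For a quadratic f(x) = ax^2 + bx + c with a > 0, the minimum is at the vertex.
Vertex x-coordinate: x = -b/(2a)
x = -(11) / (2 * 1)
x = -11/2
Substitute back to find the minimum value:
f(-11/2) = 1 * (-11/2)^2 + 11 * (-11/2) - 1
= 121/4 - 121/2 - 1
= -125/4 = -31.25

-31.25


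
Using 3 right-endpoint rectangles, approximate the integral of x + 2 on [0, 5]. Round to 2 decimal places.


Right Riemann sum uses right endpoints of each subinterval.
Interval: [0, 5], n = 3
dx = (5 - 0) / 3 = 5/3
Right endpoints: [5/3, 10/3, 5]
f values: [11/3, 16/3, 7]
Sum = dx * (sum of f values)
= 5/3 * 16
= 80/3 ≈ 26.67

26.67


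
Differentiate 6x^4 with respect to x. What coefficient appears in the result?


We apply the power rule: d/dx [ax^n] = a*n * x^(n-1)
d/dx [6x^4]
= 6 * 4 * x^(4-1)
= 24x^3
The coefficient is 24

24


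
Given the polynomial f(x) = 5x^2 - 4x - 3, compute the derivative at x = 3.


Differentiate term by term using power and sum rules:
f(x) = 5x^2 - 4x - 3
f'(x) = 10x - 4
Substitute x = 3:
f'(3) = 10 * 3 - 4
= 30 - 4
= 26

26


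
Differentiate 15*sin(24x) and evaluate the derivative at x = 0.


Apply the chain rule to differentiate 15*sin(24x):
d/dx [15*sin(24x)]
= 15 * cos(24x) * d/dx(24x)
= 15 * 24 * cos(24x)
= 360 * cos(24x)
Evaluate at x = 0:
= 360 * cos(0)
= 360 * 1
= 360

360


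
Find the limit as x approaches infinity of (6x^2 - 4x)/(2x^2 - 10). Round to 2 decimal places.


For limits at infinity with equal-degree polynomials,
we compare leading coefficients.
Numerator leading term: 6x^2
Denominator leading term: 2x^2
Divide both by x^2:
lim = (6 - 4/x) / (2 - 10/x^2)
As x -> infinity, the 1/x and 1/x^2 terms vanish:
= 6/2 = 3 = 3.00

3.00


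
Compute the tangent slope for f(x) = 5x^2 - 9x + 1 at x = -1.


The slope of the tangent line equals f'(x) at the point.
f(x) = 5x^2 - 9x + 1
f'(x) = 10x - 9
At x = -1:
f'(-1) = 10 * (-1) - 9
= -10 - 9
= -19

-19


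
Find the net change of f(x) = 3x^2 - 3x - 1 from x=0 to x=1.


Net change = f(b) - f(a)
f(x) = 3x^2 - 3x - 1
Compute f(1):
f(1) = 3 * 1^2 - 3 * 1 - 1
= 3 - 3 - 1
= -1
Compute f(0):
f(0) = 3 * 0^2 - 3 * 0 - 1
= 0 + 0 - 1
= -1
Net change = -1 - (-1) = 0

0


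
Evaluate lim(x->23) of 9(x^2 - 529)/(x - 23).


Direct substitution gives 0/0, so we factor the numerator.
Factor: 9(x^2 - 529) = 9 * (x - 23)(x + 23)
Cancel the common factor (x - 23):
9(x^2 - 529)/(x - 23) = 9 * (x + 23)
Now substitute x = 23:
= 9 * (23 + 23) = 414

414


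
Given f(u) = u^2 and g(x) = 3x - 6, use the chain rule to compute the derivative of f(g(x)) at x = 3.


Using the chain rule: (f(g(x)))' = f'(g(x)) * g'(x)
First, find g(3):
g(3) = 3 * 3 - 6 = 3
Next, f'(u) = 2u
And g'(x) = 3
So f'(g(3)) * g'(3)
= 2 * 3 * 3
= 18

18


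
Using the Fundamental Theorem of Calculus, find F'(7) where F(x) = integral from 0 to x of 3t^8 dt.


By the Fundamental Theorem of Calculus (Part 1):
If F(x) = integral from 0 to x of f(t) dt, then F'(x) = f(x)
Here f(t) = 3t^8
So F'(x) = 3x^8
Evaluate at x = 7:
F'(7) = 3 * 7^8
= 3 * 5764801
= 17294403

17294403


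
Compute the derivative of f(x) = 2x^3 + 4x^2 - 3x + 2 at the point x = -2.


Differentiate f(x) = 2x^3 + 4x^2 - 3x + 2 term by term:
f'(x) = 6x^2 + 8x - 3
Substitute x = -2:
f'(-2) = 6 * (-2)^2 + 8 * (-2) - 3
= 24 - 16 - 3
= 5

5


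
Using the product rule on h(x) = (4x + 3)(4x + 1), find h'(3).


Let u(x) = 4x + 3 and v(x) = 4x + 1
u'(x) = 4
v'(x) = 4
Product rule: h'(x) = u'(x)*v(x) + u(x)*v'(x)
= 4 * (4x + 1) + (4x + 3) * 4
At x = 3:
u(3) = 4 * 3 + 3 = 15
v(3) = 4 * 3 + 1 = 13
h'(3) = 4 * 13 + 15 * 4
= 52 + 60
= 112

112


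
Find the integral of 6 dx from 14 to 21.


The integral of a constant k over [a, b] equals k * (b - a).
integral from 14 to 21 of 6 dx
= 6 * (21 - 14)
= 6 * 7
= 42

42


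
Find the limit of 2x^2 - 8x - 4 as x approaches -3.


Since polynomials are continuous, we use direct substitution.
lim(x->-3) of 2x^2 - 8x - 4
= 2 * (-3)^2 - 8 * (-3) - 4
= 18 + 24 - 4
= 38

38


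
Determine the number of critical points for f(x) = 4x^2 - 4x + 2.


Find where f'(x) = 0:
f'(x) = 8x - 4
Set f'(x) = 0:
8x - 4 = 0
x = 4 / 8 = 1/2
This is a linear equation in x, so there is exactly one solution.
Number of critical points: 1

1


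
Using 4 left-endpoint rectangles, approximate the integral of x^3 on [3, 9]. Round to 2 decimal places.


Left Riemann sum uses left endpoints of each subinterval.
Interval: [3, 9], n = 4
dx = (9 - 3) / 4 = 3/2
Left endpoints: [3, 9/2, 6, 15/2]
f values: [27, 729/8, 216, 3375/8]
Sum = dx * (sum of f values)
= 3/2 * 756
= 1134 = 1134.00

1134.00


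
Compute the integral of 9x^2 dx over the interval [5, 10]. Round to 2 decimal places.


Find the antiderivative of 9x^2:
F(x) = 9/3 * x^3
Apply the Fundamental Theorem of Calculus:
F(10) - F(5)
= 9/3 * 10^3 - 9/3 * 5^3
= 9/3 * (1000 - 125)
= 9/3 * 875
= 2625 = 2625.00

2625.00


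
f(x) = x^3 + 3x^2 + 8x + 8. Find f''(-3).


First derivative:
f'(x) = 3x^2 + 6x + 8
Second derivative:
f''(x) = 6x + 6
Substitute x = -3:
f''(-3) = 6 * (-3) + 6
= -18 + 6
= -12

-12


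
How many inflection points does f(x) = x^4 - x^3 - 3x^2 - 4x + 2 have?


Inflection points occur where f''(x) = 0 and concavity changes.
f(x) = x^4 - x^3 - 3x^2 - 4x + 2
f'(x) = 4x^3 - 3x^2 - 6x - 4
f''(x) = 12x^2 - 6x - 6
This is a quadratic in x. Use the discriminant to count real roots.
Discriminant = (-6)^2 - 4 * 12 * (-6)
= 36 - (-288)
= 324
Since discriminant > 0, f''(x) = 0 has 2 distinct real solutions.
A quadratic with two distinct real roots changes sign at each root, so concavity changes at both.
Number of inflection points: 2

2


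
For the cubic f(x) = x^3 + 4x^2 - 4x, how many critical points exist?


Find where f'(x) = 0:
f(x) = x^3 + 4x^2 - 4x
f'(x) = 3x^2 + 8x - 4
This is a quadratic in x. Use the discriminant to count real roots.
Discriminant = (8)^2 - 4 * 3 * (-4)
= 64 - (-48)
= 112
Since discriminant > 0, f'(x) = 0 has 2 real solutions.
Number of critical points: 2

2


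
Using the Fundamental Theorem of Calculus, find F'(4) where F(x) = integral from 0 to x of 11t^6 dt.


By the Fundamental Theorem of Calculus (Part 1):
If F(x) = integral from 0 to x of f(t) dt, then F'(x) = f(x)
Here f(t) = 11t^6
So F'(x) = 11x^6
Evaluate at x = 4:
F'(4) = 11 * 4^6
= 11 * 4096
= 45056

45056


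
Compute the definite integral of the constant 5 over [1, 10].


The integral of a constant k over [a, b] equals k * (b - a).
integral from 1 to 10 of 5 dx
= 5 * (10 - 1)
= 5 * 9
= 45

45


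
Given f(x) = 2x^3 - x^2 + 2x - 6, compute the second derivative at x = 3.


First derivative:
f'(x) = 6x^2 - 2x + 2
Second derivative:
f''(x) = 12x - 2
Substitute x = 3:
f''(3) = 12 * 3 - 2
= 36 - 2
= 34

34


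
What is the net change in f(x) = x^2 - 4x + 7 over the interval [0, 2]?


Net change = f(b) - f(a)
f(x) = x^2 - 4x + 7
Compute f(2):
f(2) = 1 * 2^2 - 4 * 2 + 7
= 4 - 8 + 7
= 3
Compute f(0):
f(0) = 1 * 0^2 - 4 * 0 + 7
= 0 + 0 + 7
= 7
Net change = 3 - 7 = -4

-4


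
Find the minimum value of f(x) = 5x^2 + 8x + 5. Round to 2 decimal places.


For a quadratic f(x) = ax^2 + bx + c with a > 0, the minimum is at the vertex.
Vertex x-coordinate: x = -b/(2a)
x = -(8) / (2 * 5)
x = -8/10 = -4/5
Substitute back to find the minimum value:
f(-4/5) = 5 * (-4/5)^2 + 8 * (-4/5) + 5
= 16/5 - 32/5 + 5
= 9/5 = 1.80

1.80


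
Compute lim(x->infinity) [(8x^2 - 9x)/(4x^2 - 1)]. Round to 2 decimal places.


For limits at infinity with equal-degree polynomials,
we compare leading coefficients.
Numerator leading term: 8x^2
Denominator leading term: 4x^2
Divide both by x^2:
lim = (8 - 9/x) / (4 - 1/x^2)
As x -> infinity, the 1/x and 1/x^2 terms vanish:
= 8/4 = 2 = 2.00

2.00


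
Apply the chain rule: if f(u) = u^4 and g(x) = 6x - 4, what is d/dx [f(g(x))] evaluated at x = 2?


Using the chain rule: (f(g(x)))' = f'(g(x)) * g'(x)
First, find g(2):
g(2) = 6 * 2 - 4 = 8
Next, f'(u) = 4u^3
And g'(x) = 6
So f'(g(2)) * g'(2)
= 4 * 8^3 * 6
= 4 * 512 * 6
= 12288

12288


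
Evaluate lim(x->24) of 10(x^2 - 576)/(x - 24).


Direct substitution gives 0/0, so we factor the numerator.
Factor: 10(x^2 - 576) = 10 * (x - 24)(x + 24)
Cancel the common factor (x - 24):
10(x^2 - 576)/(x - 24) = 10 * (x + 24)
Now substitute x = 24:
= 10 * (24 + 24) = 480

480


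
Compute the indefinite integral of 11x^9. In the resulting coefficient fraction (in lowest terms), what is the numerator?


Apply the power rule for integration:
integral of ax^n dx = a/(n+1) * x^(n+1) + C
integral of 11x^9 dx
= 11/10 * x^10 + C
The coefficient in lowest terms is 11/10, and its numerator is 11

11


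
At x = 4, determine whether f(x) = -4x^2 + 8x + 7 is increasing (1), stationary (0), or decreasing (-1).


Compute f'(x) to determine behavior:
f'(x) = -8x + 8
f'(4) = -8 * 4 + 8
= -32 + 8
= -24
Since f'(4) < 0, the function is decreasing (-1)

-1


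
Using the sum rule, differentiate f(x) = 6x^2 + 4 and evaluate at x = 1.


Differentiate term by term using power and sum rules:
f(x) = 6x^2 + 4
f'(x) = 12x
Substitute x = 1:
f'(1) = 12 * 1 + 0
= 12 + 0
= 12

12


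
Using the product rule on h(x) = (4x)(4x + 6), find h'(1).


Let u(x) = 4x and v(x) = 4x + 6
u'(x) = 4
v'(x) = 4
Product rule: h'(x) = u'(x)*v(x) + u(x)*v'(x)
= 4 * (4x + 6) + (4x) * 4
At x = 1:
u(1) = 4 * 1 + 0 = 4
v(1) = 4 * 1 + 6 = 10
h'(1) = 4 * 10 + 4 * 4
= 40 + 16
= 56

56


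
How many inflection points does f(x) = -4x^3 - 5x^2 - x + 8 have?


Inflection points occur where f''(x) = 0 and concavity changes.
f(x) = -4x^3 - 5x^2 - x + 8
f'(x) = -12x^2 - 10x - 1
f''(x) = -24x - 10
Set f''(x) = 0:
-24x - 10 = 0
x = 10 / (-24) = -5/12
Since f''(x) is linear (degree 1), it changes sign at this point.
Therefore there is exactly 1 inflection point.

1


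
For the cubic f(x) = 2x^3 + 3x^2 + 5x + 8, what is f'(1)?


Differentiate f(x) = 2x^3 + 3x^2 + 5x + 8 term by term:
f'(x) = 6x^2 + 6x + 5
Substitute x = 1:
f'(1) = 6 * 1^2 + 6 * 1 + 5
= 6 + 6 + 5
= 17

17


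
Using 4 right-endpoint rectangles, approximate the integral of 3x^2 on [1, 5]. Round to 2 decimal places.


Right Riemann sum uses right endpoints of each subinterval.
Interval: [1, 5], n = 4
dx = (5 - 1) / 4 = 1
Right endpoints: [2, 3, 4, 5]
f values: [12, 27, 48, 75]
Sum = dx * (sum of f values)
= 1 * 162
= 162 = 162.00

162.00


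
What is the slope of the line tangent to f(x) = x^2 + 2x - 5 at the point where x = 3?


The slope of the tangent line equals f'(x) at the point.
f(x) = x^2 + 2x - 5
f'(x) = 2x + 2
At x = 3:
f'(3) = 2 * 3 + 2
= 6 + 2
= 8

8


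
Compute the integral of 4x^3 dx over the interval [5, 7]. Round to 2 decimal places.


Find the antiderivative of 4x^3:
F(x) = 4/4 * x^4
Apply the Fundamental Theorem of Calculus:
F(7) - F(5)
= 4/4 * 7^4 - 4/4 * 5^4
= 4/4 * (2401 - 625)
= 4/4 * 1776
= 1776 = 1776.00

1776.00


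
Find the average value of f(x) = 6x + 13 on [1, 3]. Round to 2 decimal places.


Average value = 1/(b-a) * integral from a to b of f(x) dx
First compute the integral of 6x + 13:
F(x) = 3x^2 + 13x
F(3) = 3 * 9 + 13 * 3 = 66
F(1) = 3 * 1 + 13 * 1 = 16
Integral = 66 - 16 = 50
Average = 50 / (3 - 1) = 50 / 2
= 25 = 25.00

25.00


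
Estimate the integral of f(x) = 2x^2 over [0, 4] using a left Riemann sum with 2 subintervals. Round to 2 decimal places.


Left Riemann sum uses left endpoints of each subinterval.
Interval: [0, 4], n = 2
dx = (4 - 0) / 2 = 2
Left endpoints: [0, 2]
f values: [0, 8]
Sum = dx * (sum of f values)
= 2 * 8
= 16 = 16.00

16.00


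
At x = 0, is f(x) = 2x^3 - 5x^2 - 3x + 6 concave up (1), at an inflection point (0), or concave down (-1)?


Concavity is determined by the sign of f''(x).
f(x) = 2x^3 - 5x^2 - 3x + 6
f'(x) = 6x^2 - 10x - 3
f''(x) = 12x - 10
f''(0) = 12 * 0 - 10
= 0 - 10
= -10
Since f''(0) < 0, the function is concave down (-1)

-1


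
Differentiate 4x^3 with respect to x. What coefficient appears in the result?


We apply the power rule: d/dx [ax^n] = a*n * x^(n-1)
d/dx [4x^3]
= 4 * 3 * x^(3-1)
= 12x^2
The coefficient is 12

12


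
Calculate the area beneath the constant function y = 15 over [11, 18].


The area under a constant function y = 15 is a rectangle.
Width = 18 - 11 = 7
Height = 15
Area = width * height
= 7 * 15
= 105

105


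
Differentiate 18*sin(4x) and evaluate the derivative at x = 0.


Apply the chain rule to differentiate 18*sin(4x):
d/dx [18*sin(4x)]
= 18 * cos(4x) * d/dx(4x)
= 18 * 4 * cos(4x)
= 72 * cos(4x)
Evaluate at x = 0:
= 72 * cos(0)
= 72 * 1
= 72

72


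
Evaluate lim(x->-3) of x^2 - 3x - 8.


Since polynomials are continuous, we use direct substitution.
lim(x->-3) of x^2 - 3x - 8
= 1 * (-3)^2 - 3 * (-3) - 8
= 9 + 9 - 8
= 10

10


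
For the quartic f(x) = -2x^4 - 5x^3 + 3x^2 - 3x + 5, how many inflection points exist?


Inflection points occur where f''(x) = 0 and concavity changes.
f(x) = -2x^4 - 5x^3 + 3x^2 - 3x + 5
f'(x) = -8x^3 - 15x^2 + 6x - 3
f''(x) = -24x^2 - 30x + 6
This is a quadratic in x. Use the discriminant to count real roots.
Discriminant = (-30)^2 - 4 * (-24) * 6
= 900 - (-576)
= 1476
Since discriminant > 0, f''(x) = 0 has 2 distinct real solutions.
A quadratic with two distinct real roots changes sign at each root, so concavity changes at both.
Number of inflection points: 2

2


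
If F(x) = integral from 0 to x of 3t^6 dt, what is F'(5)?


By the Fundamental Theorem of Calculus (Part 1):
If F(x) = integral from 0 to x of f(t) dt, then F'(x) = f(x)
Here f(t) = 3t^6
So F'(x) = 3x^6
Evaluate at x = 5:
F'(5) = 3 * 5^6
= 3 * 15625
= 46875

46875


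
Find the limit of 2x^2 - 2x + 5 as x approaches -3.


Since polynomials are continuous, we use direct substitution.
lim(x->-3) of 2x^2 - 2x + 5
= 2 * (-3)^2 - 2 * (-3) + 5
= 18 + 6 + 5
= 29

29


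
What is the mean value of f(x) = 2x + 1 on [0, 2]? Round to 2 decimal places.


Average value = 1/(b-a) * integral from a to b of f(x) dx
First compute the integral of 2x + 1:
F(x) = x^2 + x
F(2) = 1 * 4 + 1 * 2 = 6
F(0) = 1 * 0 + 1 * 0 = 0
Integral = 6 - 0 = 6
Average = 6 / (2 - 0) = 6 / 2
= 3 = 3.00

3.00


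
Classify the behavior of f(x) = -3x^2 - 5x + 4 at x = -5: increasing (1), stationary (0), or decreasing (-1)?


Compute f'(x) to determine behavior:
f'(x) = -6x - 5
f'(-5) = -6 * (-5) - 5
= 30 - 5
= 25
Since f'(-5) > 0, the function is increasing (1)

1


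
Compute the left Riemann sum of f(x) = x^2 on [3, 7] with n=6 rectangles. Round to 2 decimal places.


Left Riemann sum uses left endpoints of each subinterval.
Interval: [3, 7], n = 6
dx = (7 - 3) / 6 = 2/3
Left endpoints: [3, 11/3, 13/3, 5, 17/3, 19/3]
f values: [9, 121/9, 169/9, 25, 289/9, 361/9]
Sum = dx * (sum of f values)
= 2/3 * 1246/9
= 2492/27 ≈ 92.30

92.30


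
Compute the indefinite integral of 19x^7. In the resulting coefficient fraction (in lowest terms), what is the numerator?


Apply the power rule for integration:
integral of ax^n dx = a/(n+1) * x^(n+1) + C
integral of 19x^7 dx
= 19/8 * x^8 + C
The coefficient in lowest terms is 19/8, and its numerator is 19

19


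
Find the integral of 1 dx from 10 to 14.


The integral of a constant k over [a, b] equals k * (b - a).
integral from 10 to 14 of 1 dx
= 1 * (14 - 10)
= 1 * 4
= 4

4


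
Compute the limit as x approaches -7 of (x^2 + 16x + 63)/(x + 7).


Direct substitution gives 0/0, so we factor the numerator.
Factor: (x^2 + 16x + 63) = (x + 7)(x + 9)
Cancel the common factor (x + 7):
(x^2 + 16x + 63)/(x + 7) = (x + 9)
Now substitute x = -7:
= (-7) - (-9) = 2

2


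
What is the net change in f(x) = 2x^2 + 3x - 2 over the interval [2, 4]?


Net change = f(b) - f(a)
f(x) = 2x^2 + 3x - 2
Compute f(4):
f(4) = 2 * 4^2 + 3 * 4 - 2
= 32 + 12 - 2
= 42
Compute f(2):
f(2) = 2 * 2^2 + 3 * 2 - 2
= 8 + 6 - 2
= 12
Net change = 42 - 12 = 30

30


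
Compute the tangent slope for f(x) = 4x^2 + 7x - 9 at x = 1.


The slope of the tangent line equals f'(x) at the point.
f(x) = 4x^2 + 7x - 9
f'(x) = 8x + 7
At x = 1:
f'(1) = 8 * 1 + 7
= 8 + 7
= 15

15


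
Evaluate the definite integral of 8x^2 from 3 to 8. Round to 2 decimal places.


Find the antiderivative of 8x^2:
F(x) = 8/3 * x^3
Apply the Fundamental Theorem of Calculus:
F(8) - F(3)
= 8/3 * 8^3 - 8/3 * 3^3
= 8/3 * (512 - 27)
= 8/3 * 485
= 3880/3 ≈ 1293.33

1293.33


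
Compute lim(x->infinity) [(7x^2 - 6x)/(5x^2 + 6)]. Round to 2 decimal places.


For limits at infinity with equal-degree polynomials,
we compare leading coefficients.
Numerator leading term: 7x^2
Denominator leading term: 5x^2
Divide both by x^2:
lim = (7 - 6/x) / (5 + 6/x^2)
As x -> infinity, the 1/x and 1/x^2 terms vanish:
= 7/5 = 1.40

1.40


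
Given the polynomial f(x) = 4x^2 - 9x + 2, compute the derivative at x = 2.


Differentiate term by term using power and sum rules:
f(x) = 4x^2 - 9x + 2
f'(x) = 8x - 9
Substitute x = 2:
f'(2) = 8 * 2 - 9
= 16 - 9
= 7

7


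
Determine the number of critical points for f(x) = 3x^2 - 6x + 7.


Find where f'(x) = 0:
f'(x) = 6x - 6
Set f'(x) = 0:
6x - 6 = 0
x = 6 / 6 = 1
This is a linear equation in x, so there is exactly one solution.
Number of critical points: 1

1


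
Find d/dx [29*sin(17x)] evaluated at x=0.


Apply the chain rule to differentiate 29*sin(17x):
d/dx [29*sin(17x)]
= 29 * cos(17x) * d/dx(17x)
= 29 * 17 * cos(17x)
= 493 * cos(17x)
Evaluate at x = 0:
= 493 * cos(0)
= 493 * 1
= 493

493


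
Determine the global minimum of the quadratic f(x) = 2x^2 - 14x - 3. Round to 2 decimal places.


For a quadratic f(x) = ax^2 + bx + c with a > 0, the minimum is at the vertex.
Vertex x-coordinate: x = -b/(2a)
x = -(-14) / (2 * 2)
x = 14/4 = 7/2
Substitute back to find the minimum value:
f(7/2) = 2 * (7/2)^2 - 14 * (7/2) - 3
= 49/2 - 49 - 3
= -55/2 = -27.50

-27.50


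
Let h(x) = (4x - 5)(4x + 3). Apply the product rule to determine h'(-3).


Let u(x) = 4x - 5 and v(x) = 4x + 3
u'(x) = 4
v'(x) = 4
Product rule: h'(x) = u'(x)*v(x) + u(x)*v'(x)
= 4 * (4x + 3) + (4x - 5) * 4
At x = -3:
u(-3) = 4 * (-3) - 5 = -17
v(-3) = 4 * (-3) + 3 = -9
h'(-3) = 4 * (-9) + (-17) * 4
= -36 - 68
= -104

-104


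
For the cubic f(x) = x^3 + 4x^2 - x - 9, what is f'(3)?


Differentiate f(x) = x^3 + 4x^2 - x - 9 term by term:
f'(x) = 3x^2 + 8x - 1
Substitute x = 3:
f'(3) = 3 * 3^2 + 8 * 3 - 1
= 27 + 24 - 1
= 50

50


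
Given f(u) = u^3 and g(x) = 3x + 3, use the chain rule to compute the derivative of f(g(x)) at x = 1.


Using the chain rule: (f(g(x)))' = f'(g(x)) * g'(x)
First, find g(1):
g(1) = 3 * 1 + 3 = 6
Next, f'(u) = 3u^2
And g'(x) = 3
So f'(g(1)) * g'(1)
= 3 * 6^2 * 3
= 3 * 36 * 3
= 324

324


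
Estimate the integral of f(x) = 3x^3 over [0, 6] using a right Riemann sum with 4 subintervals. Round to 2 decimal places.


Right Riemann sum uses right endpoints of each subinterval.
Interval: [0, 6], n = 4
dx = (6 - 0) / 4 = 3/2
Right endpoints: [3/2, 3, 9/2, 6]
f values: [81/8, 81, 2187/8, 648]
Sum = dx * (sum of f values)
= 3/2 * 2025/2
= 6075/4 = 1518.75

1518.75


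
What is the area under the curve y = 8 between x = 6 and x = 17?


The area under a constant function y = 8 is a rectangle.
Width = 17 - 6 = 11
Height = 8
Area = width * height
= 11 * 8
= 88

88


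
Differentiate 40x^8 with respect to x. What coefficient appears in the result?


We apply the power rule: d/dx [ax^n] = a*n * x^(n-1)
d/dx [40x^8]
= 40 * 8 * x^(8-1)
= 320x^7
The coefficient is 320

320


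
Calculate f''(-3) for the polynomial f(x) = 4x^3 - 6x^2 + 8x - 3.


First derivative:
f'(x) = 12x^2 - 12x + 8
Second derivative:
f''(x) = 24x - 12
Substitute x = -3:
f''(-3) = 24 * (-3) - 12
= -72 - 12
= -84

-84


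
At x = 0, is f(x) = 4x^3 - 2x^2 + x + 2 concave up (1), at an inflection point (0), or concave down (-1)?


Concavity is determined by the sign of f''(x).
f(x) = 4x^3 - 2x^2 + x + 2
f'(x) = 12x^2 - 4x + 1
f''(x) = 24x - 4
f''(0) = 24 * 0 - 4
= 0 - 4
= -4
Since f''(0) < 0, the function is concave down (-1)

-1


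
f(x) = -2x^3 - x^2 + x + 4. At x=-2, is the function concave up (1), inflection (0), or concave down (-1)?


Concavity is determined by the sign of f''(x).
f(x) = -2x^3 - x^2 + x + 4
f'(x) = -6x^2 - 2x + 1
f''(x) = -12x - 2
f''(-2) = -12 * (-2) - 2
= 24 - 2
= 22
Since f''(-2) > 0, the function is concave up (1)

1


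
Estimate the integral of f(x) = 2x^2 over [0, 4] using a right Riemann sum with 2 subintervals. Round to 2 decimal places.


Right Riemann sum uses right endpoints of each subinterval.
Interval: [0, 4], n = 2
dx = (4 - 0) / 2 = 2
Right endpoints: [2, 4]
f values: [8, 32]
Sum = dx * (sum of f values)
= 2 * 40
= 80 = 80.00

80.00


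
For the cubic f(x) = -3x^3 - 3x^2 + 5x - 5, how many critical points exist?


Find where f'(x) = 0:
f(x) = -3x^3 - 3x^2 + 5x - 5
f'(x) = -9x^2 - 6x + 5
This is a quadratic in x. Use the discriminant to count real roots.
Discriminant = (-6)^2 - 4 * (-9) * 5
= 36 - (-180)
= 216
Since discriminant > 0, f'(x) = 0 has 2 real solutions.
Number of critical points: 2

2


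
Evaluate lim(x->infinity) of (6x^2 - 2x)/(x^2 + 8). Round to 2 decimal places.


For limits at infinity with equal-degree polynomials,
we compare leading coefficients.
Numerator leading term: 6x^2
Denominator leading term: x^2
Divide both by x^2:
lim = (6 - 2/x) / (1 + 8/x^2)
As x -> infinity, the 1/x and 1/x^2 terms vanish:
= 6/1 = 6 = 6.00

6.00


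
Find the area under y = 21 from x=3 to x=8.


The area under a constant function y = 21 is a rectangle.
Width = 8 - 3 = 5
Height = 21
Area = width * height
= 5 * 21
= 105

105


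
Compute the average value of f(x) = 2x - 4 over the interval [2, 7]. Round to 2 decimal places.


Average value = 1/(b-a) * integral from a to b of f(x) dx
First compute the integral of 2x - 4:
F(x) = x^2 - 4x
F(7) = 1 * 49 - 4 * 7 = 21
F(2) = 1 * 4 - 4 * 2 = -4
Integral = 21 - (-4) = 25
Average = 25 / (7 - 2) = 25 / 5
= 5 = 5.00

5.00


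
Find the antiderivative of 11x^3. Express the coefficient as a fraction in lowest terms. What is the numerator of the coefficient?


Apply the power rule for integration:
integral of ax^n dx = a/(n+1) * x^(n+1) + C
integral of 11x^3 dx
= 11/4 * x^4 + C
The coefficient in lowest terms is 11/4, and its numerator is 11

11


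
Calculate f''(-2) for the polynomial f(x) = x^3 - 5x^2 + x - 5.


First derivative:
f'(x) = 3x^2 - 10x + 1
Second derivative:
f''(x) = 6x - 10
Substitute x = -2:
f''(-2) = 6 * (-2) - 10
= -12 - 10
= -22

-22


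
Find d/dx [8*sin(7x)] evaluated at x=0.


Apply the chain rule to differentiate 8*sin(7x):
d/dx [8*sin(7x)]
= 8 * cos(7x) * d/dx(7x)
= 8 * 7 * cos(7x)
= 56 * cos(7x)
Evaluate at x = 0:
= 56 * cos(0)
= 56 * 1
= 56

56


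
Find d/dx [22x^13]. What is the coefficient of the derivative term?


We apply the power rule: d/dx [ax^n] = a*n * x^(n-1)
d/dx [22x^13]
= 22 * 13 * x^(13-1)
= 286x^12
The coefficient is 286

286


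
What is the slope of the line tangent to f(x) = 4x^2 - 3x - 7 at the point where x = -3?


The slope of the tangent line equals f'(x) at the point.
f(x) = 4x^2 - 3x - 7
f'(x) = 8x - 3
At x = -3:
f'(-3) = 8 * (-3) - 3
= -24 - 3
= -27

-27


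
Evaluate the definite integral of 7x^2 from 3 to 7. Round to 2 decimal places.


Find the antiderivative of 7x^2:
F(x) = 7/3 * x^3
Apply the Fundamental Theorem of Calculus:
F(7) - F(3)
= 7/3 * 7^3 - 7/3 * 3^3
= 7/3 * (343 - 27)
= 7/3 * 316
= 2212/3 ≈ 737.33

737.33


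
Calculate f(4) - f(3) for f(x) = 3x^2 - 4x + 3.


Net change = f(b) - f(a)
f(x) = 3x^2 - 4x + 3
Compute f(4):
f(4) = 3 * 4^2 - 4 * 4 + 3
= 48 - 16 + 3
= 35
Compute f(3):
f(3) = 3 * 3^2 - 4 * 3 + 3
= 27 - 12 + 3
= 18
Net change = 35 - 18 = 17

17


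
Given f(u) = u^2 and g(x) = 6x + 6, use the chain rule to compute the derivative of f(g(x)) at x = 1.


Using the chain rule: (f(g(x)))' = f'(g(x)) * g'(x)
First, find g(1):
g(1) = 6 * 1 + 6 = 12
Next, f'(u) = 2u
And g'(x) = 6
So f'(g(1)) * g'(1)
= 2 * 12 * 6
= 144

144


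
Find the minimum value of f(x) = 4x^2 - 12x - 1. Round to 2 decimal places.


For a quadratic f(x) = ax^2 + bx + c with a > 0, the minimum is at the vertex.
Vertex x-coordinate: x = -b/(2a)
x = -(-12) / (2 * 4)
x = 12/8 = 3/2
Substitute back to find the minimum value:
f(3/2) = 4 * (3/2)^2 - 12 * (3/2) - 1
= 9 - 18 - 1
= -10 = -10.00

-10.00


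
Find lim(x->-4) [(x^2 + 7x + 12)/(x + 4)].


Direct substitution gives 0/0, so we factor the numerator.
Factor: (x^2 + 7x + 12) = (x + 4)(x + 3)
Cancel the common factor (x + 4):
(x^2 + 7x + 12)/(x + 4) = (x + 3)
Now substitute x = -4:
= (-4) - (-3) = -1

-1


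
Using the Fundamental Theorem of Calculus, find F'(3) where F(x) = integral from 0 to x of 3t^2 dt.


By the Fundamental Theorem of Calculus (Part 1):
If F(x) = integral from 0 to x of f(t) dt, then F'(x) = f(x)
Here f(t) = 3t^2
So F'(x) = 3x^2
Evaluate at x = 3:
F'(3) = 3 * 3^2
= 3 * 9
= 27

27


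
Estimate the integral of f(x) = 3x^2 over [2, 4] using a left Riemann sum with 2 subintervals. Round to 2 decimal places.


Left Riemann sum uses left endpoints of each subinterval.
Interval: [2, 4], n = 2
dx = (4 - 2) / 2 = 1
Left endpoints: [2, 3]
f values: [12, 27]
Sum = dx * (sum of f values)
= 1 * 39
= 39 = 39.00

39.00


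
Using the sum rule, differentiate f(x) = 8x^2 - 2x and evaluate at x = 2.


Differentiate term by term using power and sum rules:
f(x) = 8x^2 - 2x
f'(x) = 16x - 2
Substitute x = 2:
f'(2) = 16 * 2 - 2
= 32 - 2
= 30

30


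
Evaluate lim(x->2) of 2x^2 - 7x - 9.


Since polynomials are continuous, we use direct substitution.
lim(x->2) of 2x^2 - 7x - 9
= 2 * 2^2 - 7 * 2 - 9
= 8 - 14 - 9
= -15

-15


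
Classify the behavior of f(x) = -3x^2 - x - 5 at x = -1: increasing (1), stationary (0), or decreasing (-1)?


Compute f'(x) to determine behavior:
f'(x) = -6x - 1
f'(-1) = -6 * (-1) - 1
= 6 - 1
= 5
Since f'(-1) > 0, the function is increasing (1)

1


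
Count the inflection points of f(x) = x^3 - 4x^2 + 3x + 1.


Inflection points occur where f''(x) = 0 and concavity changes.
f(x) = x^3 - 4x^2 + 3x + 1
f'(x) = 3x^2 - 8x + 3
f''(x) = 6x - 8
Set f''(x) = 0:
6x - 8 = 0
x = 8 / 6 = 4/3
Since f''(x) is linear (degree 1), it changes sign at this point.
Therefore there is exactly 1 inflection point.

1


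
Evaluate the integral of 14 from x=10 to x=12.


The integral of a constant k over [a, b] equals k * (b - a).
integral from 10 to 12 of 14 dx
= 14 * (12 - 10)
= 14 * 2
= 28

28


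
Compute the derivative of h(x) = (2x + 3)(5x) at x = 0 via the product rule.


Let u(x) = 2x + 3 and v(x) = 5x
u'(x) = 2
v'(x) = 5
Product rule: h'(x) = u'(x)*v(x) + u(x)*v'(x)
= 2 * (5x) + (2x + 3) * 5
At x = 0:
u(0) = 2 * 0 + 3 = 3
v(0) = 5 * 0 + 0 = 0
h'(0) = 2 * 0 + 3 * 5
= 0 + 15
= 15

15


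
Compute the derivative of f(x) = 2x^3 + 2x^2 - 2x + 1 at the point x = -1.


Differentiate f(x) = 2x^3 + 2x^2 - 2x + 1 term by term:
f'(x) = 6x^2 + 4x - 2
Substitute x = -1:
f'(-1) = 6 * (-1)^2 + 4 * (-1) - 2
= 6 - 4 - 2
= 0

0


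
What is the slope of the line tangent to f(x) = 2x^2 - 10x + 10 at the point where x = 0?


The slope of the tangent line equals f'(x) at the point.
f(x) = 2x^2 - 10x + 10
f'(x) = 4x - 10
At x = 0:
f'(0) = 4 * 0 - 10
= 0 - 10
= -10

-10


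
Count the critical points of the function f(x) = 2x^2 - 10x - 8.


Find where f'(x) = 0:
f'(x) = 4x - 10
Set f'(x) = 0:
4x - 10 = 0
x = 10 / 4 = 5/2
This is a linear equation in x, so there is exactly one solution.
Number of critical points: 1

1


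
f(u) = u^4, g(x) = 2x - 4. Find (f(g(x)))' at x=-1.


Using the chain rule: (f(g(x)))' = f'(g(x)) * g'(x)
First, find g(-1):
g(-1) = 2 * (-1) - 4 = -6
Next, f'(u) = 4u^3
And g'(x) = 2
So f'(g(-1)) * g'(-1)
= 4 * (-6)^3 * 2
= 4 * (-216) * 2
= -1728

-1728


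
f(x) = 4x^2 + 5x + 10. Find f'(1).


Differentiate term by term using power and sum rules:
f(x) = 4x^2 + 5x + 10
f'(x) = 8x + 5
Substitute x = 1:
f'(1) = 8 * 1 + 5
= 8 + 5
= 13

13


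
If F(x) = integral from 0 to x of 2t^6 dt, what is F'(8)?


By the Fundamental Theorem of Calculus (Part 1):
If F(x) = integral from 0 to x of f(t) dt, then F'(x) = f(x)
Here f(t) = 2t^6
So F'(x) = 2x^6
Evaluate at x = 8:
F'(8) = 2 * 8^6
= 2 * 262144
= 524288

524288


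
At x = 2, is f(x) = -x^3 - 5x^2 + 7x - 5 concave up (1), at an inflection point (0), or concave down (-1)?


Concavity is determined by the sign of f''(x).
f(x) = -x^3 - 5x^2 + 7x - 5
f'(x) = -3x^2 - 10x + 7
f''(x) = -6x - 10
f''(2) = -6 * 2 - 10
= -12 - 10
= -22
Since f''(2) < 0, the function is concave down (-1)

-1
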